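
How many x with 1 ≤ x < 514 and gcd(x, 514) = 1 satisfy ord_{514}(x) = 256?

128

φ(514) = φ(2)·φ(257) = 1·256 = 256 = 2^8.
In a cyclic group of order 256, there are φ(d) elements of order d for each divisor d of 256, and zero for non-divisors.
256 = 2^8 divides 256, and φ(256) = 128.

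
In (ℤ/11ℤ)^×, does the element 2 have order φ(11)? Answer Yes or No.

Yes

φ(11) = 11 − 1 = 10 = 2 · 5.
Test 2^(10/q) mod 11 for each prime factor q of 10:
2^5 ≡ 10 (mod 11)  [q = 2: ≢ 1 ✓]
2^2 ≡ 4 (mod 11)  [q = 5: ≢ 1 ✓]
Every test exponent gives a nontrivial residue, hence 2 generates the full group.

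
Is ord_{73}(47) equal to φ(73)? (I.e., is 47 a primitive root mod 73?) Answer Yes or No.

Yes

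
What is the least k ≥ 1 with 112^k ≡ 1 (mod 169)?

52

The order of 112 must divide φ(169) = φ(13^2) = 13·(13−1) = 156 = 2^2 · 3 · 13.
Divisors of 156: 1, 2, 3, 4, 6, 12, 13, 26, 39, 52, 78, 156.
Test each divisor d:
112^1 ≡ 112
112^2 ≡ 38
112^3 ≡ 31
112^4 ≡ 92
112^6 ≡ 116
112^12 ≡ 105
112^13 ≡ 99
112^26 ≡ 168
112^39 ≡ 70
112^52 ≡ 1
The smallest such exponent is 52, so the order of 112 is 52.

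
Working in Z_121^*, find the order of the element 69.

ord(69) | φ(121) = φ(11^2) = 11·(11−1) = 110 = 2 · 5 · 11.
Divisors of 110: 1, 2, 5, 10, 11, 22, 55, 110.
Compute 69^d (mod 121) for the divisors d until we hit 1:
69^1 ≡ 69 (mod 121)
69^2 ≡ 42 (mod 121)
69^5 ≡ 111 (mod 121)
69^10 ≡ 100 (mod 121)
69^11 ≡ 3 (mod 121)
69^22 ≡ 9 (mod 121)
69^55 ≡ 1 (mod 121) ✓
Therefore the multiplicative order of 69 modulo 121 is 55.

55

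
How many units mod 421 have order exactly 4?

2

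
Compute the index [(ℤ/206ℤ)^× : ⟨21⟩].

1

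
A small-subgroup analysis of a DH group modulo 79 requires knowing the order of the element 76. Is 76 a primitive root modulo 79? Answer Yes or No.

φ(79) = 79 − 1 = 78 = 2 · 3 · 13.
76 is a primitive root mod 79 iff 76^(φ(79)/q) ≢ 1 for every prime q | φ(79), i.e. q ∈ {2, 3, 13}.
76^39 ≡ 1 (mod 79)  [q = 2: ≡ 1 ✗]
76^26 ≡ 23 (mod 79)  [q = 3: ≢ 1 ✓]
76^6 ≡ 18 (mod 79)  [q = 13: ≢ 1 ✓]
The check at q = 2 fails, so 76 generates a proper subgroup.

No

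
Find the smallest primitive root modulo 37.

φ(37) = 37 − 1 = 36 = 2^2 · 3^2.
Test candidates g = 2, 3, … against the prime factors q ∈ {2, 3} of φ(37): g is a generator iff g^(36/q) ≢ 1 for every such q.
g = 2: 2^18 ≡ 36; 2^12 ≡ 26 — none is 1, so 2 is a primitive root.
So 2 is the smallest generator of (Z/37Z)^×.

2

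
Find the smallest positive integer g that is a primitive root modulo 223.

φ(223) = 223 − 1 = 222 = 2 · 3 · 37.
Test candidates g = 2, 3, … against the prime factors q ∈ {2, 3, 37} of φ(223): g is a generator iff g^(222/q) ≢ 1 for every such q.
g = 2: 2^111 ≡ 1 — hits 1, so not a primitive root.
g = 3: 3^111 ≡ 222; 3^74 ≡ 183; 3^6 ≡ 60 — none is 1, so 3 is a primitive root.
The smallest primitive root modulo 223 is 3.

3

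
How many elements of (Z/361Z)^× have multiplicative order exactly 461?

φ(361) = φ(19^2) = 19·(19−1) = 342 = 2 · 3^2 · 19.
In a cyclic group of order 342, there are φ(d) elements of order d for each divisor d of 342, and zero for non-divisors.
Since 461 ∤ 342, the count is 0.

0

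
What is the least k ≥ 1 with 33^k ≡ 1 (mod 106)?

Since 33 ∈ (Z/106Z)^×, its order divides φ(106) = φ(2)·φ(53) = 1·52 = 52 = 2^2 · 13.
Divisors of 52: 1, 2, 4, 13, 26, 52.
Check 33^d mod 106 for each divisor in increasing order:
33^1 ≡ 33 (mod 106)
33^2 ≡ 29 (mod 106)
33^4 ≡ 99 (mod 106)
33^13 ≡ 23 (mod 106)
33^26 ≡ 105 (mod 106)
33^52 ≡ 1 (mod 106) ✓
Therefore the multiplicative order of 33 modulo 106 is 52.

52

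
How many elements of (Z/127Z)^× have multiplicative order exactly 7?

φ(127) = 127 − 1 = 126 = 2 · 3^2 · 7.
(Z/127Z)^× is cyclic (|G| = 126); a cyclic group of order m has exactly φ(d) elements of each order d | m, and none otherwise.
7 | 126, and φ(7) = 7 − 1 = 6.

6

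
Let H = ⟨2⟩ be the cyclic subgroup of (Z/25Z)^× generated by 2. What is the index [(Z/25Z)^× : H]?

1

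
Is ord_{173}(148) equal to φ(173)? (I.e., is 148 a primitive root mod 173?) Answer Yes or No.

No

φ(173) = 173 − 1 = 172 = 2^2 · 43.
148 is a primitive root mod 173 iff 148^(φ(173)/q) ≢ 1 for every prime q | φ(173), i.e. q ∈ {2, 43}.
148^86 ≡ 1 (mod 173)  [q = 2: ≡ 1 ✗]
148^4 ≡ 164 (mod 173)  [q = 43: ≢ 1 ✓]
The check at q = 2 fails, so 148 generates a proper subgroup.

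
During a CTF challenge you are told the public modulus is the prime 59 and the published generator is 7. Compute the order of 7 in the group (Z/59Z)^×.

29

ord(7) | φ(59) = 59 − 1 = 58 = 2 · 29.
Divisors of 58: 1, 2, 29, 58.
Test each divisor d:
7^1 ≡ 7
7^2 ≡ 49
7^29 ≡ 1
So ord_59(7) = 29.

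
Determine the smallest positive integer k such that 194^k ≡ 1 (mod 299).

22

The order of 194 must divide φ(299) = φ(13·23) = (13−1)·(23−1) = 12·22 = 264 = 2^3 · 3 · 11.
Divisors of 264: 1, 2, 3, 4, 6, 8, 11, 12, 22, 24, 33, 44, 66, 88, 132, 264.
Evaluate successive powers at the divisors of 264:
194^1 ≡ 194
194^2 ≡ 261
194^3 ≡ 103
194^4 ≡ 248
194^6 ≡ 144
194^8 ≡ 209
194^11 ≡ 298
194^12 ≡ 105
194^22 ≡ 1
Therefore the multiplicative order of 194 modulo 299 is 22.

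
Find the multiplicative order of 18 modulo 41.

5

Since 18 ∈ (Z/41Z)^×, its order divides φ(41) = 41 − 1 = 40 = 2^3 · 5.
Divisors of 40: 1, 2, 4, 5, 8, 10, 20, 40.
Compute 18^d (mod 41) for the divisors d until we hit 1:
18^1 ≡ 18 (mod 41)
18^2 ≡ 37 (mod 41)
18^4 ≡ 16 (mod 41)
18^5 ≡ 1 (mod 41) ✓
The smallest such exponent is 5, so the order of 18 is 5.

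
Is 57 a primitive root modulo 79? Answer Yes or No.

No

φ(79) = 79 − 1 = 78 = 2 · 3 · 13.
It suffices to check that the order of 57 is not a proper divisor of 78: compute 57^(78/q) for q ∈ {2, 3, 13}.
57^39 ≡ 78 (mod 79)  [q = 2: ≢ 1 ✓]
57^26 ≡ 1 (mod 79)  [q = 3: ≡ 1 ✗]
57^6 ≡ 52 (mod 79)  [q = 13: ≢ 1 ✓]
Since 57^26 ≡ 1, the order of 57 divides 26 < 78, so 57 is not a primitive root.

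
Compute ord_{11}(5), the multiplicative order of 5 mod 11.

The order of 5 must divide φ(11) = 11 − 1 = 10 = 2 · 5.
Divisors of 10: 1, 2, 5, 10.
Evaluate successive powers at the divisors of 10:
5^1 ≡ 5 (mod 11)
5^2 ≡ 3 (mod 11)
5^5 ≡ 1 (mod 11) ✓
So ord_11(5) = 5.

5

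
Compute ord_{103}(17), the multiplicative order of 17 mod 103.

51

Since 17 ∈ (Z/103Z)^×, its order divides φ(103) = 103 − 1 = 102 = 2 · 3 · 17.
Divisors of 102: 1, 2, 3, 6, 17, 34, 51, 102.
Evaluate successive powers at the divisors of 102:
17^1 ≡ 17 (mod 103)
17^2 ≡ 83 (mod 103)
17^3 ≡ 72 (mod 103)
17^6 ≡ 34 (mod 103)
17^17 ≡ 46 (mod 103)
17^34 ≡ 56 (mod 103)
17^51 ≡ 1 (mod 103) ✓
So ord_103(17) = 51.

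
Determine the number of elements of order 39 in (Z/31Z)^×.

φ(31) = 31 − 1 = 30 = 2 · 3 · 5.
Since (Z/31Z)^× is cyclic of order 30, the number of elements of order d is φ(d) when d | 30 and 0 otherwise.
Here 30 is not a multiple of 39, so there are no elements of order 39.

0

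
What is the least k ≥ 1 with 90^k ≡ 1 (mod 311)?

155

The order of 90 must divide φ(311) = 311 − 1 = 310 = 2 · 5 · 31.
Divisors of 310: 1, 2, 5, 10, 31, 62, 155, 310.
Compute 90^d (mod 311) for the divisors d until we hit 1:
90^1 ≡ 90
90^2 ≡ 14
90^5 ≡ 224
90^10 ≡ 105
90^31 ≡ 6
90^62 ≡ 36
90^155 ≡ 1
Therefore the multiplicative order of 90 modulo 311 is 155.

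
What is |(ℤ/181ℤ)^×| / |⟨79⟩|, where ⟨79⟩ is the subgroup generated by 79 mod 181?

2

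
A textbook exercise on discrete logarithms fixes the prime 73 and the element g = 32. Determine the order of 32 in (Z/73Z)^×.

By Lagrange's theorem, ord_73(32) divides φ(73) = 73 − 1 = 72 = 2^3 · 3^2.
Divisors of 72: 1, 2, 3, 4, 6, 8, 9, 12, 18, 24, 36, 72.
Test each divisor d:
32^1 ≡ 32
32^2 ≡ 2
32^3 ≡ 64
32^4 ≡ 4
32^6 ≡ 8
32^8 ≡ 16
32^9 ≡ 1
So ord_73(32) = 9.

9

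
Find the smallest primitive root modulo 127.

φ(127) = 127 − 1 = 126 = 2 · 3^2 · 7.
g is a primitive root iff g^(126/q) ≢ 1 (mod 127) for each prime q ∈ {2, 3, 7}.
g = 2: 2^63 ≡ 1 — hits 1, so not a primitive root.
g = 3: 3^63 ≡ 126; 3^42 ≡ 107; 3^18 ≡ 4 — none is 1, so 3 is a primitive root.
So 3 is the smallest generator of (Z/127Z)^×.

3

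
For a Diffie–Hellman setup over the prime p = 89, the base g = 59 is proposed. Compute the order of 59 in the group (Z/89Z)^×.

88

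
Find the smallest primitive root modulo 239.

φ(239) = 239 − 1 = 238 = 2 · 7 · 17.
g is a primitive root iff g^(238/q) ≢ 1 (mod 239) for each prime q ∈ {2, 7, 17}.
g = 2: 2^119 ≡ 1 — hits 1, so not a primitive root.
g = 3: 3^119 ≡ 1 — hits 1, so not a primitive root.
g = 4: 4^119 ≡ 1 — hits 1, so not a primitive root.
g = 5: 5^119 ≡ 1 — hits 1, so not a primitive root.
g = 6: 6^119 ≡ 1 — hits 1, so not a primitive root.
g = 7: 7^119 ≡ 238; 7^34 ≡ 24; 7^14 ≡ 211 — none is 1, so 7 is a primitive root.
The smallest primitive root modulo 239 is 7.

7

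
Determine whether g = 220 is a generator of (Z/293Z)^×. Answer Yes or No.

No

φ(293) = 293 − 1 = 292 = 2^2 · 73.
An element g generates (Z/293Z)^× iff g^(292/q) ≢ 1 (mod 293) for each prime q ∈ {2, 73}.
220^146 ≡ 1 (mod 293)  [q = 2: ≡ 1 ✗]
220^4 ≡ 95 (mod 293)  [q = 73: ≢ 1 ✓]
The check at q = 2 fails, so 220 generates a proper subgroup.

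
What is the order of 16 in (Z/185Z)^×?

Since 16 ∈ (Z/185Z)^×, its order divides φ(185) = φ(5·37) = (5−1)·(37−1) = 4·36 = 144 = 2^4 · 3^2.
Divisors of 144: 1, 2, 3, 4, 6, 8, 9, 12, 16, 18, 24, 36, 48, 72, 144.
Compute 16^d (mod 185) for the divisors d until we hit 1:
16^1 ≡ 16
16^2 ≡ 71
16^3 ≡ 26
16^4 ≡ 46
16^6 ≡ 121
16^8 ≡ 81
16^9 ≡ 1
So ord_185(16) = 9.

9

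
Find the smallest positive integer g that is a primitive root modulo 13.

2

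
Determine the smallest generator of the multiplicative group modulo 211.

φ(211) = 211 − 1 = 210 = 2 · 3 · 5 · 7.
Test candidates g = 2, 3, … against the prime factors q ∈ {2, 3, 5, 7} of φ(211): g is a generator iff g^(210/q) ≢ 1 for every such q.
g = 2: 2^105 ≡ 210; 2^70 ≡ 196; 2^42 ≡ 107; 2^30 ≡ 171 — none is 1, so 2 is a primitive root.
Hence the least primitive root of 211 is 2.

2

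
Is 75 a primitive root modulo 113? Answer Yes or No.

Yes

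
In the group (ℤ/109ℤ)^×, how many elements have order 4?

2

φ(109) = 109 − 1 = 108 = 2^2 · 3^3.
In a cyclic group of order 108, there are φ(d) elements of order d for each divisor d of 108, and zero for non-divisors.
4 = 2^2 divides 108, and φ(4) = 2.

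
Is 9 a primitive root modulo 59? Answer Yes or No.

φ(59) = 59 − 1 = 58 = 2 · 29.
Test 9^(58/q) mod 59 for each prime factor q of 58:
9^29 ≡ 1 (mod 59)  [q = 2: ≡ 1 ✗]
9^2 ≡ 22 (mod 59)  [q = 29: ≢ 1 ✓]
The check at q = 2 fails, so 9 generates a proper subgroup.

No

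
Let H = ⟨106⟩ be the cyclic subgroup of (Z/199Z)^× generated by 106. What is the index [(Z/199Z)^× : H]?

66

Since 106 ∈ (Z/199Z)^×, its order divides φ(199) = 199 − 1 = 198 = 2 · 3^2 · 11.
Divisors of 198: 1, 2, 3, 6, 9, 11, 18, 22, 33, 66, 99, 198.
Evaluate successive powers at the divisors of 198:
106^1 ≡ 106
106^2 ≡ 92
106^3 ≡ 1
Thus |⟨106⟩| = ord(106) = 3.
The index is φ(199) / ord(106) = 198 / 3 = 66.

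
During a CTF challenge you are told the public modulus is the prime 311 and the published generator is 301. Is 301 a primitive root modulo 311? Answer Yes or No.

φ(311) = 311 − 1 = 310 = 2 · 5 · 31.
Test 301^(310/q) mod 311 for each prime factor q of 310:
301^155 ≡ 310 (mod 311)  [q = 2: ≢ 1 ✓]
301^62 ≡ 6 (mod 311)  [q = 5: ≢ 1 ✓]
301^10 ≡ 260 (mod 311)  [q = 31: ≢ 1 ✓]
None equal 1, so ord_311(301) = 310: 301 is a primitive root.

Yes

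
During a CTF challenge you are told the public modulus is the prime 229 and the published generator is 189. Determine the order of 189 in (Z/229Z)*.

228

Since 189 ∈ (Z/229Z)^×, its order divides φ(229) = 229 − 1 = 228 = 2^2 · 3 · 19.
Divisors of 228: 1, 2, 3, 4, 6, 12, 19, 38, 57, 76, 114, 228.
Evaluate successive powers at the divisors of 228:
189^1 ≡ 189 (mod 229)
189^2 ≡ 226 (mod 229)
189^3 ≡ 120 (mod 229)
189^4 ≡ 9 (mod 229)
189^6 ≡ 202 (mod 229)
189^12 ≡ 42 (mod 229)
189^19 ≡ 18 (mod 229)
189^38 ≡ 95 (mod 229)
189^57 ≡ 107 (mod 229)
189^76 ≡ 94 (mod 229)
189^114 ≡ 228 (mod 229)
189^228 ≡ 1 (mod 229) ✓
Therefore the multiplicative order of 189 modulo 229 is 228.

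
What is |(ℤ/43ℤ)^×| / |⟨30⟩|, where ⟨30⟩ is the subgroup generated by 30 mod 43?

1

ord(30) | φ(43) = 43 − 1 = 42 = 2 · 3 · 7.
Divisors of 42: 1, 2, 3, 6, 7, 14, 21, 42.
Check 30^d mod 43 for each divisor in increasing order:
30^1 ≡ 30
30^2 ≡ 40
30^3 ≡ 39
30^6 ≡ 16
30^7 ≡ 7
30^14 ≡ 6
30^21 ≡ 42
30^42 ≡ 1
The order of 30 is 42, so the subgroup it generates has 42 elements.
[(Z/43Z)^× : ⟨30⟩] = 42/42 = 1.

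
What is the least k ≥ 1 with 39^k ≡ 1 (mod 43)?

14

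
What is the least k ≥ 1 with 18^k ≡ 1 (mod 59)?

ord(18) | φ(59) = 59 − 1 = 58 = 2 · 29.
Divisors of 58: 1, 2, 29, 58.
Check 18^d mod 59 for each divisor in increasing order:
18^1 ≡ 18 (mod 59)
18^2 ≡ 29 (mod 59)
18^29 ≡ 58 (mod 59)
18^58 ≡ 1 (mod 59) ✓
Hence ord(18) = 58.

58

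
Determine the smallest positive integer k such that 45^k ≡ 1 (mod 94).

ord(45) | φ(94) = φ(2)·φ(47) = 1·46 = 46 = 2 · 23.
Divisors of 46: 1, 2, 23, 46.
Evaluate successive powers at the divisors of 46:
45^1 ≡ 45 (mod 94)
45^2 ≡ 51 (mod 94)
45^23 ≡ 93 (mod 94)
45^46 ≡ 1 (mod 94) ✓
Hence ord(45) = 46.

46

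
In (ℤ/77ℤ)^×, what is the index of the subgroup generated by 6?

6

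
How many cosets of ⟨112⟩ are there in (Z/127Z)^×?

1

The order of 112 must divide φ(127) = 127 − 1 = 126 = 2 · 3^2 · 7.
Divisors of 126: 1, 2, 3, 6, 7, 9, 14, 18, 21, 42, 63, 126.
Check 112^d mod 127 for each divisor in increasing order:
112^1 ≡ 112
112^2 ≡ 98
112^3 ≡ 54
112^6 ≡ 122
112^7 ≡ 75
112^9 ≡ 111
112^14 ≡ 37
112^18 ≡ 2
112^21 ≡ 108
112^42 ≡ 107
112^63 ≡ 126
112^126 ≡ 1
The order of 112 is 126, so the subgroup it generates has 126 elements.
[(Z/127Z)^× : ⟨112⟩] = 126/126 = 1.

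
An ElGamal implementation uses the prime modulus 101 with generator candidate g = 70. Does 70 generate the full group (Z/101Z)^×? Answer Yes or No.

No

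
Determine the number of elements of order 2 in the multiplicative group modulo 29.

φ(29) = 29 − 1 = 28 = 2^2 · 7.
Since (Z/29Z)^× is cyclic of order 28, the number of elements of order d is φ(d) when d | 28 and 0 otherwise.
2 | 28, and φ(2) = 2 − 1 = 1.

1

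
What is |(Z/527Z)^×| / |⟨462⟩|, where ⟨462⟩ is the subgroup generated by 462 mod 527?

By Lagrange's theorem, ord_527(462) divides φ(527) = φ(17·31) = (17−1)·(31−1) = 16·30 = 480 = 2^5 · 3 · 5.
Divisors of 480: 1, 2, 3, 4, 5, 6, 8, 10, 12, 15, 16, 20, 24, 30, 32, 40, 48, 60, 80, 96, 120, 160, 240, 480.
Check 462^d mod 527 for each divisor in increasing order:
462^1 ≡ 462 (mod 527)
462^2 ≡ 9 (mod 527)
462^3 ≡ 469 (mod 527)
462^4 ≡ 81 (mod 527)
462^5 ≡ 5 (mod 527)
462^6 ≡ 202 (mod 527)
462^8 ≡ 237 (mod 527)
462^10 ≡ 25 (mod 527)
462^12 ≡ 225 (mod 527)
462^15 ≡ 125 (mod 527)
462^16 ≡ 307 (mod 527)
462^20 ≡ 98 (mod 527)
462^24 ≡ 33 (mod 527)
462^30 ≡ 342 (mod 527)
462^32 ≡ 443 (mod 527)
462^40 ≡ 118 (mod 527)
462^48 ≡ 35 (mod 527)
462^60 ≡ 497 (mod 527)
462^80 ≡ 222 (mod 527)
462^96 ≡ 171 (mod 527)
462^120 ≡ 373 (mod 527)
462^160 ≡ 273 (mod 527)
462^240 ≡ 1 (mod 527) ✓
So ord_527(462) = 240, hence |⟨462⟩| = 240.
The index is φ(527) / ord(462) = 480 / 240 = 2.

2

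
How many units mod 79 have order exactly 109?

φ(79) = 79 − 1 = 78 = 2 · 3 · 13.
Since (Z/79Z)^× is cyclic of order 78, the number of elements of order d is φ(d) when d | 78 and 0 otherwise.
109 does not divide 78, so no element of (Z/79Z)^× has order 109.

0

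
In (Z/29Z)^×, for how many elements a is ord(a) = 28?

12

φ(29) = 29 − 1 = 28 = 2^2 · 7.
Since (Z/29Z)^× is cyclic of order 28, the number of elements of order d is φ(d) when d | 28 and 0 otherwise.
28 = 2^2 · 7 divides 28, and φ(28) = 12.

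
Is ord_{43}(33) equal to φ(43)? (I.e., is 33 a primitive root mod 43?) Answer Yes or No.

φ(43) = 43 − 1 = 42 = 2 · 3 · 7.
An element g generates (Z/43Z)^× iff g^(42/q) ≢ 1 (mod 43) for each prime q ∈ {2, 3, 7}.
33^21 ≡ 42 (mod 43)  [q = 2: ≢ 1 ✓]
33^14 ≡ 36 (mod 43)  [q = 3: ≢ 1 ✓]
33^6 ≡ 35 (mod 43)  [q = 7: ≢ 1 ✓]
None equal 1, so ord_43(33) = 42: 33 is a primitive root.

Yes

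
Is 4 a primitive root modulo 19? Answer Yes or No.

φ(19) = 19 − 1 = 18 = 2 · 3^2.
4 is a primitive root mod 19 iff 4^(φ(19)/q) ≢ 1 for every prime q | φ(19), i.e. q ∈ {2, 3}.
4^9 ≡ 1 (mod 19)  [q = 2: ≡ 1 ✗]
4^6 ≡ 11 (mod 19)  [q = 3: ≢ 1 ✓]
4^9 ≡ 1 shows ord(4) | 9, strictly less than φ(19); not a primitive root.

No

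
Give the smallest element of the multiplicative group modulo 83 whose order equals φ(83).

2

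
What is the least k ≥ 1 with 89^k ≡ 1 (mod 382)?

Since 89 ∈ (Z/382Z)^×, its order divides φ(382) = φ(2)·φ(191) = 1·190 = 190 = 2 · 5 · 19.
Divisors of 190: 1, 2, 5, 10, 19, 38, 95, 190.
Evaluate successive powers at the divisors of 190:
89^1 ≡ 89 (mod 382)
89^2 ≡ 281 (mod 382)
89^5 ≡ 257 (mod 382)
89^10 ≡ 345 (mod 382)
89^19 ≡ 333 (mod 382)
89^38 ≡ 109 (mod 382)
89^95 ≡ 381 (mod 382)
89^190 ≡ 1 (mod 382) ✓
Hence ord(89) = 190.

190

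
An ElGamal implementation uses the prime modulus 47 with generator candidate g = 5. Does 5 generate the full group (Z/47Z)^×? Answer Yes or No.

φ(47) = 47 − 1 = 46 = 2 · 23.
5 is a primitive root mod 47 iff 5^(φ(47)/q) ≢ 1 for every prime q | φ(47), i.e. q ∈ {2, 23}.
5^23 ≡ 46 (mod 47)  [q = 2: ≢ 1 ✓]
5^2 ≡ 25 (mod 47)  [q = 23: ≢ 1 ✓]
All checks pass, so 5 has order 46 and is a primitive root modulo 47.

Yes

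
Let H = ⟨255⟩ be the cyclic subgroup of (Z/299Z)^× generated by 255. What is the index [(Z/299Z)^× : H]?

6

ord(255) | φ(299) = φ(13·23) = (13−1)·(23−1) = 12·22 = 264 = 2^3 · 3 · 11.
Divisors of 264: 1, 2, 3, 4, 6, 8, 11, 12, 22, 24, 33, 44, 66, 88, 132, 264.
Test each divisor d:
255^1 ≡ 255
255^2 ≡ 142
255^3 ≡ 31
255^4 ≡ 131
255^6 ≡ 64
255^8 ≡ 118
255^11 ≡ 70
255^12 ≡ 209
255^22 ≡ 116
255^24 ≡ 27
255^33 ≡ 47
255^44 ≡ 1
Thus |⟨255⟩| = ord(255) = 44.
The index is φ(299) / ord(255) = 264 / 44 = 6.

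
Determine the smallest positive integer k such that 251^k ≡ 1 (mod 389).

The order of 251 must divide φ(389) = 389 − 1 = 388 = 2^2 · 97.
Divisors of 388: 1, 2, 4, 97, 194, 388.
Compute 251^d (mod 389) for the divisors d until we hit 1:
251^1 ≡ 251 (mod 389)
251^2 ≡ 372 (mod 389)
251^4 ≡ 289 (mod 389)
251^97 ≡ 274 (mod 389)
251^194 ≡ 388 (mod 389)
251^388 ≡ 1 (mod 389) ✓
The smallest such exponent is 388, so the order of 251 is 388.

388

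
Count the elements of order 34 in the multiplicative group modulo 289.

φ(289) = φ(17^2) = 17·(17−1) = 272 = 2^4 · 17.
In a cyclic group of order 272, there are φ(d) elements of order d for each divisor d of 272, and zero for non-divisors.
34 = 2 · 17 divides 272, and φ(34) = 16.

16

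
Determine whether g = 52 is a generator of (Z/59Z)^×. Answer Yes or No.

Yes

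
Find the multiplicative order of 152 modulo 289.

34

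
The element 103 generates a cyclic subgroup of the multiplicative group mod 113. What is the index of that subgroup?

By Lagrange's theorem, ord_113(103) divides φ(113) = 113 − 1 = 112 = 2^4 · 7.
Divisors of 112: 1, 2, 4, 7, 8, 14, 16, 28, 56, 112.
Evaluate successive powers at the divisors of 112:
103^1 ≡ 103
103^2 ≡ 100
103^4 ≡ 56
103^7 ≡ 48
103^8 ≡ 85
103^14 ≡ 44
103^16 ≡ 106
103^28 ≡ 15
103^56 ≡ 112
103^112 ≡ 1
Thus |⟨103⟩| = ord(103) = 112.
Index = |(Z/113Z)^×| / |⟨103⟩| = 112 / 112 = 1.

1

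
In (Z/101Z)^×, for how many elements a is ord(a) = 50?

φ(101) = 101 − 1 = 100 = 2^2 · 5^2.
(Z/101Z)^× is cyclic (|G| = 100); a cyclic group of order m has exactly φ(d) elements of each order d | m, and none otherwise.
50 = 2 · 5^2 divides 100, and φ(50) = 20.

20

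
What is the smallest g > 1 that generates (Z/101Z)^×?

2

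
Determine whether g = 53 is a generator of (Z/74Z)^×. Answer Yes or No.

No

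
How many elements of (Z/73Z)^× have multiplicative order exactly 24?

φ(73) = 73 − 1 = 72 = 2^3 · 3^2.
Since (Z/73Z)^× is cyclic of order 72, the number of elements of order d is φ(d) when d | 72 and 0 otherwise.
24 = 2^3 · 3 divides 72, and φ(24) = 8.

8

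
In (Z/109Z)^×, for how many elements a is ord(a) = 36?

12

φ(109) = 109 − 1 = 108 = 2^2 · 3^3.
In a cyclic group of order 108, there are φ(d) elements of order d for each divisor d of 108, and zero for non-divisors.
36 = 2^2 · 3^2 divides 108, and φ(36) = 12.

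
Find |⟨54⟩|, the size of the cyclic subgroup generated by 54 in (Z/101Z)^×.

Since 54 ∈ (Z/101Z)^×, its order divides φ(101) = 101 − 1 = 100 = 2^2 · 5^2.
Divisors of 100: 1, 2, 4, 5, 10, 20, 25, 50, 100.
Test each divisor d:
54^1 ≡ 54 (mod 101)
54^2 ≡ 88 (mod 101)
54^4 ≡ 68 (mod 101)
54^5 ≡ 36 (mod 101)
54^10 ≡ 84 (mod 101)
54^20 ≡ 87 (mod 101)
54^25 ≡ 1 (mod 101) ✓
Hence ord(54) = 25.

25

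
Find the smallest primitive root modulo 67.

2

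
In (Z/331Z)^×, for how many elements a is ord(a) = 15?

8

φ(331) = 331 − 1 = 330 = 2 · 3 · 5 · 11.
(Z/331Z)^× is cyclic (|G| = 330); a cyclic group of order m has exactly φ(d) elements of each order d | m, and none otherwise.
15 = 3 · 5 divides 330, and φ(15) = 8.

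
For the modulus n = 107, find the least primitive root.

φ(107) = 107 − 1 = 106 = 2 · 53.
Test candidates g = 2, 3, … against the prime factors q ∈ {2, 53} of φ(107): g is a generator iff g^(106/q) ≢ 1 for every such q.
g = 2: 2^53 ≡ 106; 2^2 ≡ 4 — none is 1, so 2 is a primitive root.
The smallest primitive root modulo 107 is 2.

2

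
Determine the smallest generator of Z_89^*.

3

φ(89) = 89 − 1 = 88 = 2^3 · 11.
g is a primitive root iff g^(88/q) ≢ 1 (mod 89) for each prime q ∈ {2, 11}.
g = 2: 2^44 ≡ 1 — hits 1, so not a primitive root.
g = 3: 3^44 ≡ 88; 3^8 ≡ 64 — none is 1, so 3 is a primitive root.
The smallest primitive root modulo 89 is 3.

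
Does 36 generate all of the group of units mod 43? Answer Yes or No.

No

φ(43) = 43 − 1 = 42 = 2 · 3 · 7.
It suffices to check that the order of 36 is not a proper divisor of 42: compute 36^(42/q) for q ∈ {2, 3, 7}.
36^21 ≡ 1 (mod 43)  [q = 2: ≡ 1 ✗]
36^14 ≡ 6 (mod 43)  [q = 3: ≢ 1 ✓]
36^6 ≡ 1 (mod 43)  [q = 7: ≡ 1 ✗]
36^21 ≡ 1 shows ord(36) | 21, strictly less than φ(43); not a primitive root.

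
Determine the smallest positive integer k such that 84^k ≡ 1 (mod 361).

114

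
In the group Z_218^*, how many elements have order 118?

φ(218) = φ(2)·φ(109) = 1·108 = 108 = 2^2 · 3^3.
In a cyclic group of order 108, there are φ(d) elements of order d for each divisor d of 108, and zero for non-divisors.
118 does not divide 108, so no element of (Z/218Z)^× has order 118.

0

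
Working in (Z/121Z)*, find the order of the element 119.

55

The order of 119 must divide φ(121) = φ(11^2) = 11·(11−1) = 110 = 2 · 5 · 11.
Divisors of 110: 1, 2, 5, 10, 11, 22, 55, 110.
Test each divisor d:
119^1 ≡ 119
119^2 ≡ 4
119^5 ≡ 89
119^10 ≡ 56
119^11 ≡ 9
119^22 ≡ 81
119^55 ≡ 1
So ord_121(119) = 55.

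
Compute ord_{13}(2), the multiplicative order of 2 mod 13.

12

By Lagrange's theorem, ord_13(2) divides φ(13) = 13 − 1 = 12 = 2^2 · 3.
Divisors of 12: 1, 2, 3, 4, 6, 12.
Check 2^d mod 13 for each divisor in increasing order:
2^1 ≡ 2
2^2 ≡ 4
2^3 ≡ 8
2^4 ≡ 3
2^6 ≡ 12
2^12 ≡ 1
So ord_13(2) = 12.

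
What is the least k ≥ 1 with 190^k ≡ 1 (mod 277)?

The order of 190 must divide φ(277) = 277 − 1 = 276 = 2^2 · 3 · 23.
Divisors of 276: 1, 2, 3, 4, 6, 12, 23, 46, 69, 92, 138, 276.
Compute 190^d (mod 277) for the divisors d until we hit 1:
190^1 ≡ 190
190^2 ≡ 90
190^3 ≡ 203
190^4 ≡ 67
190^6 ≡ 213
190^12 ≡ 218
190^23 ≡ 116
190^46 ≡ 160
190^69 ≡ 1
So ord_277(190) = 69.

69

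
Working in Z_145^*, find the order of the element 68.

Since 68 ∈ (Z/145Z)^×, its order divides φ(145) = φ(5·29) = (5−1)·(29−1) = 4·28 = 112 = 2^4 · 7.
Divisors of 112: 1, 2, 4, 7, 8, 14, 16, 28, 56, 112.
Check 68^d mod 145 for each divisor in increasing order:
68^1 ≡ 68 (mod 145)
68^2 ≡ 129 (mod 145)
68^4 ≡ 111 (mod 145)
68^7 ≡ 17 (mod 145)
68^8 ≡ 141 (mod 145)
68^14 ≡ 144 (mod 145)
68^16 ≡ 16 (mod 145)
68^28 ≡ 1 (mod 145) ✓
So ord_145(68) = 28.

28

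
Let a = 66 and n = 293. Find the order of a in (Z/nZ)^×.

ord(66) | φ(293) = 293 − 1 = 292 = 2^2 · 73.
Divisors of 292: 1, 2, 4, 73, 146, 292.
Evaluate successive powers at the divisors of 292:
66^1 ≡ 66
66^2 ≡ 254
66^4 ≡ 56
66^73 ≡ 138
66^146 ≡ 292
66^292 ≡ 1
Therefore the multiplicative order of 66 modulo 293 is 292.

292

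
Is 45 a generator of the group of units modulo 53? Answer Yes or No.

Yes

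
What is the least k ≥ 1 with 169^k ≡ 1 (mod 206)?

The order of 169 must divide φ(206) = φ(2)·φ(103) = 1·102 = 102 = 2 · 3 · 17.
Divisors of 102: 1, 2, 3, 6, 17, 34, 51, 102.
Test each divisor d:
169^1 ≡ 169 (mod 206)
169^2 ≡ 133 (mod 206)
169^3 ≡ 23 (mod 206)
169^6 ≡ 117 (mod 206)
169^17 ≡ 1 (mod 206) ✓
So ord_206(169) = 17.

17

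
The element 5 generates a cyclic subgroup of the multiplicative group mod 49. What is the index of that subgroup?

1

The order of 5 must divide φ(49) = φ(7^2) = 7·(7−1) = 42 = 2 · 3 · 7.
Divisors of 42: 1, 2, 3, 6, 7, 14, 21, 42.
Evaluate successive powers at the divisors of 42:
5^1 ≡ 5 (mod 49)
5^2 ≡ 25 (mod 49)
5^3 ≡ 27 (mod 49)
5^6 ≡ 43 (mod 49)
5^7 ≡ 19 (mod 49)
5^14 ≡ 18 (mod 49)
5^21 ≡ 48 (mod 49)
5^42 ≡ 1 (mod 49) ✓
The order of 5 is 42, so the subgroup it generates has 42 elements.
[(Z/49Z)^× : ⟨5⟩] = 42/42 = 1.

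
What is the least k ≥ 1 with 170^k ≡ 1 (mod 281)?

70

ord(170) | φ(281) = 281 − 1 = 280 = 2^3 · 5 · 7.
Divisors of 280: 1, 2, 4, 5, 7, 8, 10, 14, 20, 28, 35, 40, 56, 70, 140, 280.
Evaluate successive powers at the divisors of 280:
170^1 ≡ 170 (mod 281)
170^2 ≡ 238 (mod 281)
170^4 ≡ 163 (mod 281)
170^5 ≡ 172 (mod 281)
170^7 ≡ 191 (mod 281)
170^8 ≡ 155 (mod 281)
170^10 ≡ 79 (mod 281)
170^14 ≡ 232 (mod 281)
170^20 ≡ 59 (mod 281)
170^28 ≡ 153 (mod 281)
170^35 ≡ 280 (mod 281)
170^40 ≡ 109 (mod 281)
170^56 ≡ 86 (mod 281)
170^70 ≡ 1 (mod 281) ✓
Hence ord(170) = 70.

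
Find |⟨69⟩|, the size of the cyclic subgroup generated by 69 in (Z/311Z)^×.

310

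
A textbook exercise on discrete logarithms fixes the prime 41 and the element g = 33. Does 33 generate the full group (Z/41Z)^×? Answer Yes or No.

φ(41) = 41 − 1 = 40 = 2^3 · 5.
It suffices to check that the order of 33 is not a proper divisor of 40: compute 33^(40/q) for q ∈ {2, 5}.
33^20 ≡ 1 (mod 41)  [q = 2: ≡ 1 ✗]
33^8 ≡ 16 (mod 41)  [q = 5: ≢ 1 ✓]
The check at q = 2 fails, so 33 generates a proper subgroup.

No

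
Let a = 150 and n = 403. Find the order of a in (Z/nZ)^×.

12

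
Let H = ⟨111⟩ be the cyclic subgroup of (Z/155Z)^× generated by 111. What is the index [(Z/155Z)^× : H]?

Since 111 ∈ (Z/155Z)^×, its order divides φ(155) = φ(5·31) = (5−1)·(31−1) = 4·30 = 120 = 2^3 · 3 · 5.
Divisors of 120: 1, 2, 3, 4, 5, 6, 8, 10, 12, 15, 20, 24, 30, 40, 60, 120.
Compute 111^d (mod 155) for the divisors d until we hit 1:
111^1 ≡ 111 (mod 155)
111^2 ≡ 76 (mod 155)
111^3 ≡ 66 (mod 155)
111^4 ≡ 41 (mod 155)
111^5 ≡ 56 (mod 155)
111^6 ≡ 16 (mod 155)
111^8 ≡ 131 (mod 155)
111^10 ≡ 36 (mod 155)
111^12 ≡ 101 (mod 155)
111^15 ≡ 1 (mod 155) ✓
Thus |⟨111⟩| = ord(111) = 15.
The index is φ(155) / ord(111) = 120 / 15 = 8.

8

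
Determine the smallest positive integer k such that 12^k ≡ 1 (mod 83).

41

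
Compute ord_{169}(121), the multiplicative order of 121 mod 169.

Since 121 ∈ (Z/169Z)^×, its order divides φ(169) = φ(13^2) = 13·(13−1) = 156 = 2^2 · 3 · 13.
Divisors of 156: 1, 2, 3, 4, 6, 12, 13, 26, 39, 52, 78, 156.
Check 121^d mod 169 for each divisor in increasing order:
121^1 ≡ 121 (mod 169)
121^2 ≡ 107 (mod 169)
121^3 ≡ 103 (mod 169)
121^4 ≡ 126 (mod 169)
121^6 ≡ 131 (mod 169)
121^12 ≡ 92 (mod 169)
121^13 ≡ 147 (mod 169)
121^26 ≡ 146 (mod 169)
121^39 ≡ 168 (mod 169)
121^52 ≡ 22 (mod 169)
121^78 ≡ 1 (mod 169) ✓
The smallest such exponent is 78, so the order of 121 is 78.

78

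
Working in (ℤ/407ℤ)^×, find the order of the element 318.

36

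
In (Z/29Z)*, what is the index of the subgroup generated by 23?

4

By Lagrange's theorem, ord_29(23) divides φ(29) = 29 − 1 = 28 = 2^2 · 7.
Divisors of 28: 1, 2, 4, 7, 14, 28.
Compute 23^d (mod 29) for the divisors d until we hit 1:
23^1 ≡ 23
23^2 ≡ 7
23^4 ≡ 20
23^7 ≡ 1
Thus |⟨23⟩| = ord(23) = 7.
The index is φ(29) / ord(23) = 28 / 7 = 4.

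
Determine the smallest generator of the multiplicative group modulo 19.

2

φ(19) = 19 − 1 = 18 = 2 · 3^2.
Test candidates g = 2, 3, … against the prime factors q ∈ {2, 3} of φ(19): g is a generator iff g^(18/q) ≢ 1 for every such q.
g = 2: 2^9 ≡ 18; 2^6 ≡ 7 — none is 1, so 2 is a primitive root.
Hence the least primitive root of 19 is 2.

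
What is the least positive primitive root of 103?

5

φ(103) = 103 − 1 = 102 = 2 · 3 · 17.
g is a primitive root iff g^(102/q) ≢ 1 (mod 103) for each prime q ∈ {2, 3, 17}.
g = 2: 2^51 ≡ 1 — hits 1, so not a primitive root.
g = 3: 3^51 ≡ 102; 3^34 ≡ 1 — hits 1, so not a primitive root.
g = 4: 4^51 ≡ 1 — hits 1, so not a primitive root.
g = 5: 5^51 ≡ 102; 5^34 ≡ 56; 5^6 ≡ 72 — none is 1, so 5 is a primitive root.
Hence the least primitive root of 103 is 5.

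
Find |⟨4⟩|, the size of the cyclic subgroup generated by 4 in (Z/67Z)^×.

33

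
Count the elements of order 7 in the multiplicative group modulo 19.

0

φ(19) = 19 − 1 = 18 = 2 · 3^2.
Since (Z/19Z)^× is cyclic of order 18, the number of elements of order d is φ(d) when d | 18 and 0 otherwise.
Here 18 is not a multiple of 7, so there are no elements of order 7.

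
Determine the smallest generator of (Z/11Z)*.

2

φ(11) = 11 − 1 = 10 = 2 · 5.
Test candidates g = 2, 3, … against the prime factors q ∈ {2, 5} of φ(11): g is a generator iff g^(10/q) ≢ 1 for every such q.
g = 2: 2^5 ≡ 10; 2^2 ≡ 4 — none is 1, so 2 is a primitive root.
The smallest primitive root modulo 11 is 2.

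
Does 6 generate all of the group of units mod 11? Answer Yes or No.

φ(11) = 11 − 1 = 10 = 2 · 5.
Test 6^(10/q) mod 11 for each prime factor q of 10:
6^5 ≡ 10 (mod 11)  [q = 2: ≢ 1 ✓]
6^2 ≡ 3 (mod 11)  [q = 5: ≢ 1 ✓]
All checks pass, so 6 has order 10 and is a primitive root modulo 11.

Yes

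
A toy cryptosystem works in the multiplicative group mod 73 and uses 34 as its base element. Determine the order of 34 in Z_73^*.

72

The order of 34 must divide φ(73) = 73 − 1 = 72 = 2^3 · 3^2.
Divisors of 72: 1, 2, 3, 4, 6, 8, 9, 12, 18, 24, 36, 72.
Check 34^d mod 73 for each divisor in increasing order:
34^1 ≡ 34 (mod 73)
34^2 ≡ 61 (mod 73)
34^3 ≡ 30 (mod 73)
34^4 ≡ 71 (mod 73)
34^6 ≡ 24 (mod 73)
34^8 ≡ 4 (mod 73)
34^9 ≡ 63 (mod 73)
34^12 ≡ 65 (mod 73)
34^18 ≡ 27 (mod 73)
34^24 ≡ 64 (mod 73)
34^36 ≡ 72 (mod 73)
34^72 ≡ 1 (mod 73) ✓
Therefore the multiplicative order of 34 modulo 73 is 72.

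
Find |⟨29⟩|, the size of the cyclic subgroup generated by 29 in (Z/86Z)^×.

42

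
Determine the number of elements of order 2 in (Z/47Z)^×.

1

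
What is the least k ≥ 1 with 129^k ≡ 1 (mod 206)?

Since 129 ∈ (Z/206Z)^×, its order divides φ(206) = φ(2)·φ(103) = 1·102 = 102 = 2 · 3 · 17.
Divisors of 102: 1, 2, 3, 6, 17, 34, 51, 102.
Check 129^d mod 206 for each divisor in increasing order:
129^1 ≡ 129
129^2 ≡ 161
129^3 ≡ 169
129^6 ≡ 133
129^17 ≡ 159
129^34 ≡ 149
129^51 ≡ 1
The smallest such exponent is 51, so the order of 129 is 51.

51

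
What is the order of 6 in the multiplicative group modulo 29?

Since 6 ∈ (Z/29Z)^×, its order divides φ(29) = 29 − 1 = 28 = 2^2 · 7.
Divisors of 28: 1, 2, 4, 7, 14, 28.
Test each divisor d:
6^1 ≡ 6 (mod 29)
6^2 ≡ 7 (mod 29)
6^4 ≡ 20 (mod 29)
6^7 ≡ 28 (mod 29)
6^14 ≡ 1 (mod 29) ✓
Hence ord(6) = 14.

14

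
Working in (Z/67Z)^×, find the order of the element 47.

33

By Lagrange's theorem, ord_67(47) divides φ(67) = 67 − 1 = 66 = 2 · 3 · 11.
Divisors of 66: 1, 2, 3, 6, 11, 22, 33, 66.
Evaluate successive powers at the divisors of 66:
47^1 ≡ 47 (mod 67)
47^2 ≡ 65 (mod 67)
47^3 ≡ 40 (mod 67)
47^6 ≡ 59 (mod 67)
47^11 ≡ 37 (mod 67)
47^22 ≡ 29 (mod 67)
47^33 ≡ 1 (mod 67) ✓
Therefore the multiplicative order of 47 modulo 67 is 33.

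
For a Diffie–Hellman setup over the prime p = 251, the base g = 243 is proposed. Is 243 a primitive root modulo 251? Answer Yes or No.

No

φ(251) = 251 − 1 = 250 = 2 · 5^3.
Test 243^(250/q) mod 251 for each prime factor q of 250:
243^125 ≡ 1 (mod 251)  [q = 2: ≡ 1 ✗]
243^50 ≡ 1 (mod 251)  [q = 5: ≡ 1 ✗]
Since 243^125 ≡ 1, the order of 243 divides 125 < 250, so 243 is not a primitive root.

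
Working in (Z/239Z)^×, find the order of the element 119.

238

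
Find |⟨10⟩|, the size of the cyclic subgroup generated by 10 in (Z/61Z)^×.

60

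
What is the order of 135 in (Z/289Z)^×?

34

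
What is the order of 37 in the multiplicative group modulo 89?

The order of 37 must divide φ(89) = 89 − 1 = 88 = 2^3 · 11.
Divisors of 88: 1, 2, 4, 8, 11, 22, 44, 88.
Check 37^d mod 89 for each divisor in increasing order:
37^1 ≡ 37
37^2 ≡ 34
37^4 ≡ 88
37^8 ≡ 1
The smallest such exponent is 8, so the order of 37 is 8.

8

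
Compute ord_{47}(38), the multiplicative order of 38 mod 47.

ord(38) | φ(47) = 47 − 1 = 46 = 2 · 23.
Divisors of 46: 1, 2, 23, 46.
Test each divisor d:
38^1 ≡ 38
38^2 ≡ 34
38^23 ≡ 46
38^46 ≡ 1
Therefore the multiplicative order of 38 modulo 47 is 46.

46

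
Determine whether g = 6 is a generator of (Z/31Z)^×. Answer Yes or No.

No

φ(31) = 31 − 1 = 30 = 2 · 3 · 5.
6 is a primitive root mod 31 iff 6^(φ(31)/q) ≢ 1 for every prime q | φ(31), i.e. q ∈ {2, 3, 5}.
6^15 ≡ 30 (mod 31)  [q = 2: ≢ 1 ✓]
6^10 ≡ 25 (mod 31)  [q = 3: ≢ 1 ✓]
6^6 ≡ 1 (mod 31)  [q = 5: ≡ 1 ✗]
6^6 ≡ 1 shows ord(6) | 6, strictly less than φ(31); not a primitive root.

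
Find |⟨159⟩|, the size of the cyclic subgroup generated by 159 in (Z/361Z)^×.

By Lagrange's theorem, ord_361(159) divides φ(361) = φ(19^2) = 19·(19−1) = 342 = 2 · 3^2 · 19.
Divisors of 342: 1, 2, 3, 6, 9, 18, 19, 38, 57, 114, 171, 342.
Test each divisor d:
159^1 ≡ 159 (mod 361)
159^2 ≡ 11 (mod 361)
159^3 ≡ 305 (mod 361)
159^6 ≡ 248 (mod 361)
159^9 ≡ 191 (mod 361)
159^18 ≡ 20 (mod 361)
159^19 ≡ 292 (mod 361)
159^38 ≡ 68 (mod 361)
159^57 ≡ 1 (mod 361) ✓
So ord_361(159) = 57.

57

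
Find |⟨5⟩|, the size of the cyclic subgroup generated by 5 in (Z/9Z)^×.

6

Since 5 ∈ (Z/9Z)^×, its order divides φ(9) = φ(3^2) = 3·(3−1) = 6 = 2 · 3.
Divisors of 6: 1, 2, 3, 6.
Evaluate successive powers at the divisors of 6:
5^1 ≡ 5 (mod 9)
5^2 ≡ 7 (mod 9)
5^3 ≡ 8 (mod 9)
5^6 ≡ 1 (mod 9) ✓
Therefore the multiplicative order of 5 modulo 9 is 6.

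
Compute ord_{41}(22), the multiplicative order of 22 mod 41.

The order of 22 must divide φ(41) = 41 − 1 = 40 = 2^3 · 5.
Divisors of 40: 1, 2, 4, 5, 8, 10, 20, 40.
Test each divisor d:
22^1 ≡ 22 (mod 41)
22^2 ≡ 33 (mod 41)
22^4 ≡ 23 (mod 41)
22^5 ≡ 14 (mod 41)
22^8 ≡ 37 (mod 41)
22^10 ≡ 32 (mod 41)
22^20 ≡ 40 (mod 41)
22^40 ≡ 1 (mod 41) ✓
Hence ord(22) = 40.

40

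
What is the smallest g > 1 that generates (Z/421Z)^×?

φ(421) = 421 − 1 = 420 = 2^2 · 3 · 5 · 7.
g is a primitive root iff g^(420/q) ≢ 1 (mod 421) for each prime q ∈ {2, 3, 5, 7}.
g = 2: 2^210 ≡ 420; 2^140 ≡ 400; 2^84 ≡ 279; 2^60 ≡ 370 — none is 1, so 2 is a primitive root.
Hence the least primitive root of 421 is 2.

2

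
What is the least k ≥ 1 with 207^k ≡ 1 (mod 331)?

Since 207 ∈ (Z/331Z)^×, its order divides φ(331) = 331 − 1 = 330 = 2 · 3 · 5 · 11.
Divisors of 330: 1, 2, 3, 5, 6, 10, 11, 15, 22, 30, 33, 55, 66, 110, 165, 330.
Compute 207^d (mod 331) for the divisors d until we hit 1:
207^1 ≡ 207 (mod 331)
207^2 ≡ 150 (mod 331)
207^3 ≡ 267 (mod 331)
207^5 ≡ 330 (mod 331)
207^6 ≡ 124 (mod 331)
207^10 ≡ 1 (mod 331) ✓
Hence ord(207) = 10.

10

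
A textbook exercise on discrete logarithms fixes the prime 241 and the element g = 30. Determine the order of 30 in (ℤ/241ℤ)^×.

By Lagrange's theorem, ord_241(30) divides φ(241) = 241 − 1 = 240 = 2^4 · 3 · 5.
Divisors of 240: 1, 2, 3, 4, 5, 6, 8, 10, 12, 15, 16, 20, 24, 30, 40, 48, 60, 80, 120, 240.
Check 30^d mod 241 for each divisor in increasing order:
30^1 ≡ 30 (mod 241)
30^2 ≡ 177 (mod 241)
30^3 ≡ 8 (mod 241)
30^4 ≡ 240 (mod 241)
30^5 ≡ 211 (mod 241)
30^6 ≡ 64 (mod 241)
30^8 ≡ 1 (mod 241) ✓
So ord_241(30) = 8.

8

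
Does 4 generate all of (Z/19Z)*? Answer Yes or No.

No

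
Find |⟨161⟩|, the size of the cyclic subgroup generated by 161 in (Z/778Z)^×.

388

ord(161) | φ(778) = φ(2)·φ(389) = 1·388 = 388 = 2^2 · 97.
Divisors of 388: 1, 2, 4, 97, 194, 388.
Compute 161^d (mod 778) for the divisors d until we hit 1:
161^1 ≡ 161
161^2 ≡ 247
161^4 ≡ 325
161^97 ≡ 115
161^194 ≡ 777
161^388 ≡ 1
Therefore the multiplicative order of 161 modulo 778 is 388.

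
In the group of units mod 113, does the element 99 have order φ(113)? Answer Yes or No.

No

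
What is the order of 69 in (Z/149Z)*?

Since 69 ∈ (Z/149Z)^×, its order divides φ(149) = 149 − 1 = 148 = 2^2 · 37.
Divisors of 148: 1, 2, 4, 37, 74, 148.
Check 69^d mod 149 for each divisor in increasing order:
69^1 ≡ 69 (mod 149)
69^2 ≡ 142 (mod 149)
69^4 ≡ 49 (mod 149)
69^37 ≡ 148 (mod 149)
69^74 ≡ 1 (mod 149) ✓
Therefore the multiplicative order of 69 modulo 149 is 74.

74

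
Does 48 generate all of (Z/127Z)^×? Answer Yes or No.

φ(127) = 127 − 1 = 126 = 2 · 3^2 · 7.
An element g generates (Z/127Z)^× iff g^(126/q) ≢ 1 (mod 127) for each prime q ∈ {2, 3, 7}.
48^63 ≡ 126 (mod 127)  [q = 2: ≢ 1 ✓]
48^42 ≡ 107 (mod 127)  [q = 3: ≢ 1 ✓]
48^18 ≡ 16 (mod 127)  [q = 7: ≢ 1 ✓]
Every test exponent gives a nontrivial residue, hence 48 generates the full group.

Yes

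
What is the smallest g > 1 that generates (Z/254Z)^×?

3

φ(254) = φ(2)·φ(127) = 1·126 = 126 = 2 · 3^2 · 7.
g is a primitive root iff g^(126/q) ≢ 1 (mod 254) for each prime q ∈ {2, 3, 7}.
g = 2: gcd(2, 254) = 2 > 1, not a unit — skip.
g = 3: 3^63 ≡ 253; 3^42 ≡ 107; 3^18 ≡ 131 — none is 1, so 3 is a primitive root.
So 3 is the smallest generator of (Z/254Z)^×.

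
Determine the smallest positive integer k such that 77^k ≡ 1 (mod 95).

4

Since 77 ∈ (Z/95Z)^×, its order divides φ(95) = φ(5·19) = (5−1)·(19−1) = 4·18 = 72 = 2^3 · 3^2.
Divisors of 72: 1, 2, 3, 4, 6, 8, 9, 12, 18, 24, 36, 72.
Test each divisor d:
77^1 ≡ 77
77^2 ≡ 39
77^3 ≡ 58
77^4 ≡ 1
Hence ord(77) = 4.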